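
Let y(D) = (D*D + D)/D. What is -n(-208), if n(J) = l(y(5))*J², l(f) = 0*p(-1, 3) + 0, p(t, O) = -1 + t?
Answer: 0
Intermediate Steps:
y(D) = (D + D²)/D (y(D) = (D² + D)/D = (D + D²)/D)
l(f) = 0 (l(f) = 0*(-1 - 1) + 0 = 0*(-2) + 0 = 0 + 0 = 0)
n(J) = 0 (n(J) = 0*J² = 0)
-n(-208) = -1*0 = 0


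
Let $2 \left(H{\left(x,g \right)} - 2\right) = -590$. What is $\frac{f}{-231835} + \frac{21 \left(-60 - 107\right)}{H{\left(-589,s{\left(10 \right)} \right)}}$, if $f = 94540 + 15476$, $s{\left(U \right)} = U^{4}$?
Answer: $\frac{780810657}{67927655} \approx 11.495$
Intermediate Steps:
$H{\left(x,g \right)} = -293$ ($H{\left(x,g \right)} = 2 + \frac{1}{2} \left(-590\right) = 2 - 295 = -293$)
$f = 110016$
$\frac{f}{-231835} + \frac{21 \left(-60 - 107\right)}{H{\left(-589,s{\left(10 \right)} \right)}} = \frac{110016}{-231835} + \frac{21 \left(-60 - 107\right)}{-293} = 110016 \left(- \frac{1}{231835}\right) + 21 \left(-167\right) \left(- \frac{1}{293}\right) = - \frac{110016}{231835} - - \frac{3507}{293} = - \frac{110016}{231835} + \frac{3507}{293} = \frac{780810657}{67927655}$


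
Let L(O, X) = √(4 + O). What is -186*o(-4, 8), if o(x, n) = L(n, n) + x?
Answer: 744 - 372*√3 ≈ 99.677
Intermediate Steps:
o(x, n) = x + √(4 + n) (o(x, n) = √(4 + n) + x = x + √(4 + n))
-186*o(-4, 8) = -186*(-4 + √(4 + 8)) = -186*(-4 + √12) = -186*(-4 + 2*√3) = 744 - 372*√3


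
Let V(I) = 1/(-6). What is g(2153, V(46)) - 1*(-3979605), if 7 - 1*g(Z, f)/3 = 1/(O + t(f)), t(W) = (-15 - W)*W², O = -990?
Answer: 851357411202/213929 ≈ 3.9796e+6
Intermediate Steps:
t(W) = W²*(-15 - W)
V(I) = -⅙
g(Z, f) = 21 - 3/(-990 + f²*(-15 - f))
g(2153, V(46)) - 1*(-3979605) = 3*(6931 + 7*(-⅙)²*(15 - ⅙))/(990 + (-⅙)²*(15 - ⅙)) - 1*(-3979605) = 3*(6931 + 7*(1/36)*(89/6))/(990 + (1/36)*(89/6)) + 3979605 = 3*(6931 + 623/216)/(990 + 89/216) + 3979605 = 3*(1497719/216)/(213929/216) + 3979605 = 3*(216/213929)*(1497719/216) + 3979605 = 4493157/213929 + 3979605 = 851357411202/213929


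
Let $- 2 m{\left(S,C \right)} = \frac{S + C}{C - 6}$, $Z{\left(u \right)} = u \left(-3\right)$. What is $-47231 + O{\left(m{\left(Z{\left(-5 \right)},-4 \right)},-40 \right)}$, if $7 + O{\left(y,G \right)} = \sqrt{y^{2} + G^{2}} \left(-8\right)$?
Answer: $-47238 - \frac{2 \sqrt{640121}}{5} \approx -47558.0$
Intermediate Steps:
$Z{\left(u \right)} = - 3 u$
$m{\left(S,C \right)} = - \frac{C + S}{2 \left(-6 + C\right)}$ ($m{\left(S,C \right)} = - \frac{\left(S + C\right) \frac{1}{C - 6}}{2} = - \frac{\left(C + S\right) \frac{1}{-6 + C}}{2} = - \frac{\frac{1}{-6 + C} \left(C + S\right)}{2} = - \frac{C + S}{2 \left(-6 + C\right)}$)
$O{\left(y,G \right)} = -7 - 8 \sqrt{G^{2} + y^{2}}$ ($O{\left(y,G \right)} = -7 + \sqrt{y^{2} + G^{2}} \left(-8\right) = -7 + \sqrt{G^{2} + y^{2}} \left(-8\right) = -7 - 8 \sqrt{G^{2} + y^{2}}$)
$-47231 + O{\left(m{\left(Z{\left(-5 \right)},-4 \right)},-40 \right)} = -47231 - \left(7 + 8 \sqrt{\left(-40\right)^{2} + \left(\frac{\left(-1\right) \left(-4\right) - \left(-3\right) \left(-5\right)}{2 \left(-6 - 4\right)}\right)^{2}}\right) = -47231 - \left(7 + 8 \sqrt{1600 + \left(\frac{4 - 15}{2 \left(-10\right)}\right)^{2}}\right) = -47231 - \left(7 + 8 \sqrt{1600 + \left(\frac{1}{2} \left(- \frac{1}{10}\right) \left(4 - 15\right)\right)^{2}}\right) = -47231 - \left(7 + 8 \sqrt{1600 + \left(\frac{1}{2} \left(- \frac{1}{10}\right) \left(-11\right)\right)^{2}}\right) = -47231 - \left(7 + 8 \sqrt{1600 + \left(\frac{11}{20}\right)^{2}}\right) = -47231 - \left(7 + 8 \sqrt{1600 + \frac{121}{400}}\right) = -47231 - \left(7 + 8 \sqrt{\frac{640121}{400}}\right) = -47231 - \left(7 + 8 \frac{\sqrt{640121}}{20}\right) = -47231 - \left(7 + \frac{2 \sqrt{640121}}{5}\right) = -47238 - \frac{2 \sqrt{640121}}{5}$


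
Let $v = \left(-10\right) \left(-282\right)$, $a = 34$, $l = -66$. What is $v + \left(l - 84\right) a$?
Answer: $-2280$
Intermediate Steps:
$v = 2820$
$v + \left(l - 84\right) a = 2820 + \left(-66 - 84\right) 34 = 2820 - 5100 = -2280$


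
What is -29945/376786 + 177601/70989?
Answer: 64791804781/26747661354 ≈ 2.4223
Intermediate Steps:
-29945/376786 + 177601/70989 = 64791804781/26747661354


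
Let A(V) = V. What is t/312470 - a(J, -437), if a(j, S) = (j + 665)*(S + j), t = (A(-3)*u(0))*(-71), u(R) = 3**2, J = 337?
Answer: 31309495917/312470 ≈ 1.0020e+5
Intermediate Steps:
u(R) = 9
t = 1917 (t = -3*9*(-71) = -27*(-71) = 1917)
a(j, S) = (665 + j)*(S + j)
t/312470 - a(J, -437) = 1917/312470 - (337**2 + 665*(-437) + 665*337 - 437*337) = 1917*(1/312470) - (113569 - 290605 + 224105 - 147269) = 1917/312470 - 1*(-100200) = 1917/312470 + 100200 = 31309495917/312470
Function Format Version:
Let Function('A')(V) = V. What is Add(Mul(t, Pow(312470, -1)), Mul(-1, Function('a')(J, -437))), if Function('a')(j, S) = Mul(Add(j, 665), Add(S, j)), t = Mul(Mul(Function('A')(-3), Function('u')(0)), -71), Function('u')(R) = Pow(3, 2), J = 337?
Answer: Rational(31309495917, 312470) ≈ 1.0020e+5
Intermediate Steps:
Function('u')(R) = 9
t = 1917 (t = Mul(Mul(-3, 9), -71) = Mul(-27, -71) = 1917)
Function('a')(j, S) = Mul(Add(665, j), Add(S, j))
Add(Mul(t, Pow(312470, -1)), Mul(-1, Function('a')(J, -437))) = Add(Mul(1917, Pow(312470, -1)), Mul(-1, Add(Pow(337, 2), Mul(665, -437), Mul(665, 337), Mul(-437, 337)))) = Add(Mul(1917, Rational(1, 312470)), Mul(-1, Add(113569, -290605, 224105, -147269))) = Add(Rational(1917, 312470), Mul(-1, -100200)) = Add(Rational(1917, 312470), 100200) = Rational(31309495917, 312470)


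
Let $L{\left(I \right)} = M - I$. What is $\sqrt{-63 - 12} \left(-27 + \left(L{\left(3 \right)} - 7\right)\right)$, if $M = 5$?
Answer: $- 160 i \sqrt{3} \approx - 277.13 i$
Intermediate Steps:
$L{\left(I \right)} = 5 - I$
$\sqrt{-63 - 12} \left(-27 + \left(L{\left(3 \right)} - 7\right)\right) = \sqrt{-63 - 12} \left(-27 + \left(\left(5 - 3\right) - 7\right)\right) = \sqrt{-75} \left(-27 + \left(\left(5 - 3\right) - 7\right)\right) = 5 i \sqrt{3} \left(-27 + \left(2 - 7\right)\right) = 5 i \sqrt{3} \left(-27 - 5\right) = 5 i \sqrt{3} \left(-32\right) = - 160 i \sqrt{3}$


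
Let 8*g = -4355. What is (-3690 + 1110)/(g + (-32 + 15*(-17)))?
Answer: 6880/2217 ≈ 3.1033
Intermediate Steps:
g = -4355/8 (g = (1/8)*(-4355) = -4355/8 ≈ -544.38)
(-3690 + 1110)/(g + (-32 + 15*(-17))) = (-3690 + 1110)/(-4355/8 + (-32 + 15*(-17))) = -2580/(-4355/8 + (-32 - 255)) = -2580/(-4355/8 - 287) = -2580/(-6651/8) = -2580*(-8/6651) = 6880/2217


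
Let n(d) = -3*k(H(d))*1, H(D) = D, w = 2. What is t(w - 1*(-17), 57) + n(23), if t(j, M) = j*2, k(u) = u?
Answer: -31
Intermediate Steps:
t(j, M) = 2*j
n(d) = -3*d (n(d) = -3*d*1 = -3*d)
t(w - 1*(-17), 57) + n(23) = 2*(2 - 1*(-17)) - 3*23 = 2*(2 + 17) - 69 = 2*19 - 69 = 38 - 69 = -31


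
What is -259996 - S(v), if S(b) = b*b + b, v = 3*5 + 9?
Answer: -260596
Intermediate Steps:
v = 24 (v = 15 + 9 = 24)
S(b) = b + b**2 (S(b) = b**2 + b = b + b**2)
-259996 - S(v) = -259996 - 24*(1 + 24) = -259996 - 24*25 = -259996 - 1*600 = -259996 - 600 = -260596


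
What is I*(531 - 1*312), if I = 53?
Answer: 11607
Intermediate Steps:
I*(531 - 1*312) = 53*(531 - 1*312) = 53*(531 - 312) = 53*219 = 11607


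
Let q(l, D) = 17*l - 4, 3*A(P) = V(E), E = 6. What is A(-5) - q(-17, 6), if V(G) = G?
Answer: 295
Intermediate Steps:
A(P) = 2 (A(P) = (⅓)*6 = 2)
q(l, D) = -4 + 17*l
A(-5) - q(-17, 6) = 2 - (-4 + 17*(-17)) = 2 - (-4 - 289) = 2 - 1*(-293) = 2 + 293 = 295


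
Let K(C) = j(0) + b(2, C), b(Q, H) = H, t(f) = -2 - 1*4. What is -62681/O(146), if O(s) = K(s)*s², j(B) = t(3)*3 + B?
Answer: -62681/2728448 ≈ -0.022973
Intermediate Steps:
t(f) = -6 (t(f) = -2 - 4 = -6)
j(B) = -18 + B (j(B) = -6*3 + B = -18 + B)
K(C) = -18 + C (K(C) = (-18 + 0) + C = -18 + C)
O(s) = s²*(-18 + s) (O(s) = (-18 + s)*s² = s²*(-18 + s))
-62681/O(146) = -62681*1/(21316*(-18 + 146)) = -62681/(21316*128) = -62681/2728448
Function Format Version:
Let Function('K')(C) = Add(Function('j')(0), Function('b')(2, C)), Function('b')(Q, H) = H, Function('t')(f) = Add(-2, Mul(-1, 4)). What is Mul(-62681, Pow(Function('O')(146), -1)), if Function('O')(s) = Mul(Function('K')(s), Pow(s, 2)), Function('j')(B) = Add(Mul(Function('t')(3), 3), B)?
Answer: Rational(-62681, 2728448) ≈ -0.022973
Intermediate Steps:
Function('t')(f) = -6 (Function('t')(f) = Add(-2, -4) = -6)
Function('j')(B) = Add(-18, B) (Function('j')(B) = Add(Mul(-6, 3), B) = Add(-18, B))
Function('K')(C) = Add(-18, C) (Function('K')(C) = Add(Add(-18, 0), C) = Add(-18, C))
Function('O')(s) = Mul(Pow(s, 2), Add(-18, s)) (Function('O')(s) = Mul(Add(-18, s), Pow(s, 2)) = Mul(Pow(s, 2), Add(-18, s)))
Mul(-62681, Pow(Function('O')(146), -1)) = Mul(-62681, Pow(Mul(Pow(146, 2), Add(-18, 146)), -1)) = Mul(-62681, Pow(Mul(21316, 128), -1)) = Mul(-62681, Pow(2728448, -1)) = Mul(-62681, Rational(1, 2728448)) = Rational(-62681, 2728448)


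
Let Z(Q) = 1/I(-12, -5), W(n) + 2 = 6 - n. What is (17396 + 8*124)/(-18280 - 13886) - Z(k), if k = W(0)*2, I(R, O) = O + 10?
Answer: -62053/80415 ≈ -0.77166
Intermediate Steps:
I(R, O) = 10 + O
W(n) = 4 - n (W(n) = -2 + (6 - n) = 4 - n)
k = 8 (k = (4 - 1*0)*2 = (4 + 0)*2 = 4*2 = 8)
Z(Q) = 1/5 (Z(Q) = 1/(10 - 5) = 1/5)
(17396 + 8*124)/(-18280 - 13886) - Z(k) = (17396 + 8*124)/(-18280 - 13886) - 1*1/5 = (17396 + 992)/(-32166) - 1/5 = 18388*(-1/32166) - 1/5 = -9194/16083 - 1/5 = -62053/80415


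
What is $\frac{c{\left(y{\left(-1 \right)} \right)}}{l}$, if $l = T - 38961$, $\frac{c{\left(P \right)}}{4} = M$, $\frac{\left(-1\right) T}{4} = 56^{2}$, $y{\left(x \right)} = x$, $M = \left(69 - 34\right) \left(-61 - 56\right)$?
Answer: $\frac{3276}{10301} \approx 0.31803$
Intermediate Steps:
$M = -4095$ ($M = 35 \left(-117\right) = -4095$)
$T = -12544$ ($T = - 4 \cdot 56^{2} = \left(-4\right) 3136 = -12544$)
$c{\left(P \right)} = -16380$ ($c{\left(P \right)} = 4 \left(-4095\right) = -16380$)
$l = -51505$ ($l = -12544 - 38961 = -51505$)
$\frac{c{\left(y{\left(-1 \right)} \right)}}{l} = - \frac{16380}{-51505} = \left(-16380\right) \left(- \frac{1}{51505}\right) = \frac{3276}{10301}$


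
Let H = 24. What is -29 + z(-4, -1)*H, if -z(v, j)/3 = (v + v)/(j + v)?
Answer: -721/5 ≈ -144.20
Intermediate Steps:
z(v, j) = -6*v/(j + v) (z(v, j) = -3*(v + v)/(j + v) = -3*2*v/(j + v) = -6*v/(j + v))
-29 + z(-4, -1)*H = -29 - 6*(-4)/(-1 - 4)*24 = -29 - 6*(-4)/(-5)*24 = -29 - 6*(-4)*(-⅕)*24 = -29 - 24/5*24 = -29 - 576/5 = -721/5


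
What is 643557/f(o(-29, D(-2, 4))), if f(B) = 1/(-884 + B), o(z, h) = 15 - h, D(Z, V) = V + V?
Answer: -564399489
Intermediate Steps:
D(Z, V) = 2*V
643557/f(o(-29, D(-2, 4))) = 643557/(1/(-884 + (15 - 2*4))) = 643557/(1/(-884 + (15 - 1*8))) = 643557/(1/(-884 + (15 - 8))) = 643557/(1/(-884 + 7)) = 643557/(1/(-877)) = 643557/(-1/877) = 643557*(-877) = -564399489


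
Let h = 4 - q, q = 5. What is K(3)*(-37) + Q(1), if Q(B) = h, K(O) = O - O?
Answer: -1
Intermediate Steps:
K(O) = 0
h = -1 (h = 4 - 1*5 = 4 - 5 = -1)
Q(B) = -1
K(3)*(-37) + Q(1) = 0*(-37) - 1 = 0 - 1 = -1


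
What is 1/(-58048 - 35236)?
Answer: -1/93284 ≈ -1.0720e-5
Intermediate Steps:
1/(-58048 - 35236) = 1/(-93284) = -1/93284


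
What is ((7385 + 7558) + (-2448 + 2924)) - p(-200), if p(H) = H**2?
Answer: -24581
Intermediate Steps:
((7385 + 7558) + (-2448 + 2924)) - p(-200) = ((7385 + 7558) + (-2448 + 2924)) - 1*(-200)**2 = (14943 + 476) - 1*40000 = 15419 - 40000 = -24581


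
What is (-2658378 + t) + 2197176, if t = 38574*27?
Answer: 580296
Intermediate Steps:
t = 1041498
(-2658378 + t) + 2197176 = (-2658378 + 1041498) + 2197176 = -1616880 + 2197176 = 580296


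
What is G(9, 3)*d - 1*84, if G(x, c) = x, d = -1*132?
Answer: -1272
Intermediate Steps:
d = -132
G(9, 3)*d - 1*84 = 9*(-132) - 1*84 = -1188 - 84 = -1272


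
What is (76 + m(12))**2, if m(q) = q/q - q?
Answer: 4225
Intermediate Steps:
m(q) = 1 - q
(76 + m(12))**2 = (76 + (1 - 1*12))**2 = (76 + (1 - 12))**2 = (76 - 11)**2 = 65**2 = 4225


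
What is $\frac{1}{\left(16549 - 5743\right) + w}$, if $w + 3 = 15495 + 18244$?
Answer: $\frac{1}{44542} \approx 2.2451 \cdot 10^{-5}$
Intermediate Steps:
$w = 33736$ ($w = -3 + \left(15495 + 18244\right) = -3 + 33739 = 33736$)
$\frac{1}{\left(16549 - 5743\right) + w} = \frac{1}{\left(16549 - 5743\right) + 33736} = \frac{1}{10806 + 33736} = \frac{1}{44542}$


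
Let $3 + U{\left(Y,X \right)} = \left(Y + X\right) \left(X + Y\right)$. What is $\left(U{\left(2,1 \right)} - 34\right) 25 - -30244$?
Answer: $29544$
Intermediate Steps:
$U{\left(Y,X \right)} = -3 + \left(X + Y\right)^{2}$ ($U{\left(Y,X \right)} = -3 + \left(Y + X\right) \left(X + Y\right) = -3 + \left(X + Y\right) \left(X + Y\right) = -3 + \left(X + Y\right)^{2}$)
$\left(U{\left(2,1 \right)} - 34\right) 25 - -30244 = \left(\left(-3 + \left(1 + 2\right)^{2}\right) - 34\right) 25 - -30244 = \left(\left(-3 + 3^{2}\right) - 34\right) 25 + 30244 = \left(\left(-3 + 9\right) - 34\right) 25 + 30244 = \left(6 - 34\right) 25 + 30244 = \left(-28\right) 25 + 30244 = -700 + 30244 = 29544$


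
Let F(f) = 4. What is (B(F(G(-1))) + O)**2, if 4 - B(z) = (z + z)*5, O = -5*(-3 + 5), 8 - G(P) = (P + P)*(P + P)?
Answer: 2116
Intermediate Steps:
G(P) = 8 - 4*P**2 (G(P) = 8 - (P + P)*(P + P) = 8 - 2*P*2*P = 8 - 4*P**2)
O = -10 (O = -5*2 = -10)
B(z) = 4 - 10*z (B(z) = 4 - (z + z)*5 = 4 - 2*z*5 = 4 - 10*z)
(B(F(G(-1))) + O)**2 = ((4 - 10*4) - 10)**2 = ((4 - 40) - 10)**2 = (-36 - 10)**2 = (-46)**2 = 2116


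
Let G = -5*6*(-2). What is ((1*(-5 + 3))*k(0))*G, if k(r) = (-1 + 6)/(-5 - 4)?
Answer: 200/3 ≈ 66.667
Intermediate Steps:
G = 60 (G = -30*(-2) = 60)
k(r) = -5/9 (k(r) = 5/(-9) = 5*(-⅑) = -5/9)
((1*(-5 + 3))*k(0))*G = ((1*(-5 + 3))*(-5/9))*60 = ((1*(-2))*(-5/9))*60 = -2*(-5/9)*60 = (10/9)*60 = 200/3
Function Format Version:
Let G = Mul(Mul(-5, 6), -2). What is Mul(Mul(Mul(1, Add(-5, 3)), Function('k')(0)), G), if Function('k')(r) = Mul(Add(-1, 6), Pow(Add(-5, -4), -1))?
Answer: Rational(200, 3) ≈ 66.667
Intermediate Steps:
G = 60 (G = Mul(-30, -2) = 60)
Function('k')(r) = Rational(-5, 9) (Function('k')(r) = Mul(5, Pow(-9, -1)) = Mul(5, Rational(-1, 9)) = Rational(-5, 9))
Mul(Mul(Mul(1, Add(-5, 3)), Function('k')(0)), G) = Mul(Mul(Mul(1, Add(-5, 3)), Rational(-5, 9)), 60) = Mul(Mul(Mul(1, -2), Rational(-5, 9)), 60) = Mul(Mul(-2, Rational(-5, 9)), 60) = Mul(Rational(10, 9), 60) = Rational(200, 3)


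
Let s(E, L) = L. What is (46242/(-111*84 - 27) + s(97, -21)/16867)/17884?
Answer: -86684465/313413755692 ≈ -0.00027658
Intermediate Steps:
(46242/(-111*84 - 27) + s(97, -21)/16867)/17884 = (46242/(-111*84 - 27) - 21/16867)/17884 = (46242/(-9324 - 27) - 21*1/16867)*(1/17884) = (46242/(-9351) - 21/16867)*(1/17884) = (46242*(-1/9351) - 21/16867)*(1/17884) = (-5138/1039 - 21/16867)*(1/17884) = -86684465/17524813*1/17884 = -86684465/313413755692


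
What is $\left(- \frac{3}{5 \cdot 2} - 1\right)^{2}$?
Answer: $\frac{169}{100} \approx 1.69$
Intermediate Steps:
$\left(- \frac{3}{5 \cdot 2} - 1\right)^{2} = \left(- \frac{3}{10} - 1\right)^{2} = \left(- \frac{13}{10}\right)^{2} = \frac{169}{100}$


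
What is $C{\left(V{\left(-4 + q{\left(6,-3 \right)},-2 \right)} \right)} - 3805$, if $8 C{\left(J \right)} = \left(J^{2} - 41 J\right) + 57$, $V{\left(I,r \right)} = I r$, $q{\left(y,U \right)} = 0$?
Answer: $- \frac{30647}{8} \approx -3830.9$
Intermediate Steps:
$C{\left(J \right)} = \frac{57}{8} - \frac{41 J}{8} + \frac{J^{2}}{8}$ ($C{\left(J \right)} = \frac{\left(J^{2} - 41 J\right) + 57}{8} = \frac{57 + J^{2} - 41 J}{8} = \frac{57}{8} - \frac{41 J}{8} + \frac{J^{2}}{8}$)
$C{\left(V{\left(-4 + q{\left(6,-3 \right)},-2 \right)} \right)} - 3805 = \left(\frac{57}{8} - \frac{41 \left(-4 + 0\right) \left(-2\right)}{8} + \frac{\left(\left(-4 + 0\right) \left(-2\right)\right)^{2}}{8}\right) - 3805 = \left(\frac{57}{8} - \frac{41 \left(\left(-4\right) \left(-2\right)\right)}{8} + \frac{\left(\left(-4\right) \left(-2\right)\right)^{2}}{8}\right) - 3805 = \left(\frac{57}{8} - 41 + \frac{8^{2}}{8}\right) - 3805 = \left(\frac{57}{8} - 41 + \frac{1}{8} \cdot 64\right) - 3805 = \left(\frac{57}{8} - 41 + 8\right) - 3805 = - \frac{207}{8} - 3805 = - \frac{30647}{8}$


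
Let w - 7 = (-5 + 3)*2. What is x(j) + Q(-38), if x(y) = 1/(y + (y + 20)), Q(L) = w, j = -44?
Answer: 203/68 ≈ 2.9853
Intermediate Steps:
w = 3 (w = 7 + (-5 + 3)*2 = 7 - 2*2 = 7 - 4 = 3)
Q(L) = 3
x(y) = 1/(20 + 2*y) (x(y) = 1/(y + (20 + y)) = 1/(20 + 2*y))
x(j) + Q(-38) = 1/(2*(10 - 44)) + 3 = (½)/(-34) + 3 = (½)*(-1/34) + 3 = -1/68 + 3 = 203/68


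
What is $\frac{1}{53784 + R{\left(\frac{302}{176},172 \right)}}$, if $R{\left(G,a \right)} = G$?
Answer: $\frac{88}{4733143} \approx 1.8592 \cdot 10^{-5}$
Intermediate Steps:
$\frac{1}{53784 + R{\left(\frac{302}{176},172 \right)}} = \frac{1}{53784 + \frac{302}{176}} = \frac{1}{53784 + 302 \cdot \frac{1}{176}} = \frac{1}{53784 + \frac{151}{88}} = \frac{1}{\frac{4733143}{88}} = \frac{88}{4733143}$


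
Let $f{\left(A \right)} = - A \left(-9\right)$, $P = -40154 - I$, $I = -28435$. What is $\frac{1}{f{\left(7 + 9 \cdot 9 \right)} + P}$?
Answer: $- \frac{1}{10927} \approx -9.1516 \cdot 10^{-5}$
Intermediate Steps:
$P = -11719$ ($P = -40154 - -28435 = -40154 + 28435 = -11719$)
$f{\left(A \right)} = 9 A$
$\frac{1}{f{\left(7 + 9 \cdot 9 \right)} + P} = \frac{1}{9 \left(7 + 9 \cdot 9\right) - 11719} = \frac{1}{9 \left(7 + 81\right) - 11719} = \frac{1}{9 \cdot 88 - 11719} = \frac{1}{792 - 11719} = \frac{1}{-10927} = - \frac{1}{10927}$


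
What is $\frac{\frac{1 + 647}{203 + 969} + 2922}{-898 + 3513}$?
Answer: $\frac{856308}{766195} \approx 1.1176$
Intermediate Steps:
$\frac{\frac{1 + 647}{203 + 969} + 2922}{-898 + 3513} = \frac{\frac{648}{1172} + 2922}{2615} = \left(648 \cdot \frac{1}{1172} + 2922\right) \frac{1}{2615} = \left(\frac{162}{293} + 2922\right) \frac{1}{2615} = \frac{856308}{293} \cdot \frac{1}{2615} = \frac{856308}{766195}$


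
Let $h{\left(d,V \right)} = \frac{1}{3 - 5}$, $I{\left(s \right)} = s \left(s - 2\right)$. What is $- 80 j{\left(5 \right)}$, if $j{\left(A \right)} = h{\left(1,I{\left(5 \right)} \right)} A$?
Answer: $200$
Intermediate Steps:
$I{\left(s \right)} = s \left(-2 + s\right)$
$h{\left(d,V \right)} = - \frac{1}{2}$ ($h{\left(d,V \right)} = \frac{1}{-2} = - \frac{1}{2}$)
$j{\left(A \right)} = - \frac{A}{2}$
$- 80 j{\left(5 \right)} = - 80 \left(\left(- \frac{1}{2}\right) 5\right) = \left(-80\right) \left(- \frac{5}{2}\right) = 200$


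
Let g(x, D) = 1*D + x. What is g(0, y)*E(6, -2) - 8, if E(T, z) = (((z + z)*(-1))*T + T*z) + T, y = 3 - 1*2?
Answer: 10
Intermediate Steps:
y = 1 (y = 3 - 2 = 1)
g(x, D) = D + x
E(T, z) = T - T*z (E(T, z) = (((2*z)*(-1))*T + T*z) + T = ((-2*z)*T + T*z) + T = (-2*T*z + T*z) + T = -T*z + T = T - T*z)
g(0, y)*E(6, -2) - 8 = (1 + 0)*(6*(1 - 1*(-2))) - 8 = 1*(6*(1 + 2)) - 8 = 1*(6*3) - 8 = 1*18 - 8 = 18 - 8 = 10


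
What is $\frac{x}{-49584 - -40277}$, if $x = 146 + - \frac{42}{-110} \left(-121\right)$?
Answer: $- \frac{499}{46535} \approx -0.010723$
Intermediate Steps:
$x = \frac{499}{5}$ ($x = 146 + \left(-42\right) \left(- \frac{1}{110}\right) \left(-121\right) = 146 + \frac{21}{55} \left(-121\right) = 146 - \frac{231}{5} = \frac{499}{5} \approx 99.8$)
$\frac{x}{-49584 - -40277} = \frac{499}{5 \left(-49584 - -40277\right)} = \frac{499}{5 \left(-49584 + 40277\right)} = \frac{499}{5 \left(-9307\right)} = \frac{499}{5} \left(- \frac{1}{9307}\right) = - \frac{499}{46535}$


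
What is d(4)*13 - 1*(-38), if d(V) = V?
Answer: 90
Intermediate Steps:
d(4)*13 - 1*(-38) = 4*13 - 1*(-38) = 52 + 38 = 90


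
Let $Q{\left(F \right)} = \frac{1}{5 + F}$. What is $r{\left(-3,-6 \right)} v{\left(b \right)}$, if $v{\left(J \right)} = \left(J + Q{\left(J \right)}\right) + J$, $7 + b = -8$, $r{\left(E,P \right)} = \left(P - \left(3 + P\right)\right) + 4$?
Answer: $- \frac{301}{10} \approx -30.1$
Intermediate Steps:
$r{\left(E,P \right)} = 1$ ($r{\left(E,P \right)} = -3 + 4 = 1$)
$b = -15$ ($b = -7 - 8 = -15$)
$v{\left(J \right)} = \frac{1}{5 + J} + 2 J$ ($v{\left(J \right)} = \left(J + \frac{1}{5 + J}\right) + J = \frac{1}{5 + J} + 2 J$)
$r{\left(-3,-6 \right)} v{\left(b \right)} = 1 \frac{1 + 2 \left(-15\right) \left(5 - 15\right)}{5 - 15} = 1 \frac{1 + 2 \left(-15\right) \left(-10\right)}{-10} = 1 \left(- \frac{1 + 300}{10}\right) = 1 \left(\left(- \frac{1}{10}\right) 301\right) = 1 \left(- \frac{301}{10}\right) = - \frac{301}{10}$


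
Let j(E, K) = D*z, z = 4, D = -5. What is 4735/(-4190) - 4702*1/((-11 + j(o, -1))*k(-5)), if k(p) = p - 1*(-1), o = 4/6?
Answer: -507213/12989 ≈ -39.049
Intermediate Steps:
o = ⅔ (o = 4*(⅙) = ⅔ ≈ 0.66667)
k(p) = 1 + p (k(p) = p + 1 = 1 + p)
j(E, K) = -20 (j(E, K) = -5*4 = -20)
4735/(-4190) - 4702*1/((-11 + j(o, -1))*k(-5)) = 4735/(-4190) - 4702*1/((1 - 5)*(-11 - 20)) = 4735*(-1/4190) - 4702/((-4*(-31))) = -947/838 - 4702/124 = -947/838 - 4702*1/124 = -947/838 - 2351/62 = -507213/12989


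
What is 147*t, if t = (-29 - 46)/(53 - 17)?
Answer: -1225/4 ≈ -306.25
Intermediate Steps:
t = -25/12 (t = -75/36 = -75*1/36 = -25/12 ≈ -2.0833)
147*t = 147*(-25/12) = -1225/4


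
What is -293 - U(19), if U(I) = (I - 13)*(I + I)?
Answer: -521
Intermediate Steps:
U(I) = 2*I*(-13 + I) (U(I) = (-13 + I)*(2*I) = 2*I*(-13 + I))
-293 - U(19) = -293 - 2*19*(-13 + 19) = -293 - 2*19*6 = -293 - 1*228 = -293 - 228 = -521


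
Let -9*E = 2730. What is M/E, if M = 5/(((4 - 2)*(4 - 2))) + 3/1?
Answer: -51/3640 ≈ -0.014011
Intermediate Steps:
E = -910/3 (E = -1/9*2730 = -910/3 ≈ -303.33)
M = 17/4 (M = 5/((2*2)) + 3*1 = 5/4 + 3 = 17/4 ≈ 4.2500)
M/E = 17/(4*(-910/3)) = (17/4)*(-3/910) = -51/3640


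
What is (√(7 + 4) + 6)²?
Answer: (6 + √11)² ≈ 86.799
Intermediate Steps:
(√(7 + 4) + 6)² = (√11 + 6)² = (6 + √11)²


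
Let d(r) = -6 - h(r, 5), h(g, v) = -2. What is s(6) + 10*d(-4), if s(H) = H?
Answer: -34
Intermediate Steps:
d(r) = -4 (d(r) = -6 - 1*(-2) = -6 + 2 = -4)
s(6) + 10*d(-4) = 6 + 10*(-4) = 6 - 40 = -34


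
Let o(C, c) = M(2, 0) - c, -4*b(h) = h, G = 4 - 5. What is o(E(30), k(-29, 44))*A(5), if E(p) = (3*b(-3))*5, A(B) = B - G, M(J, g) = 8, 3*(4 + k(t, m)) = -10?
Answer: 92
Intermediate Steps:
k(t, m) = -22/3 (k(t, m) = -4 + (⅓)*(-10) = -4 - 10/3 = -22/3)
G = -1
b(h) = -h/4
A(B) = 1 + B (A(B) = B - 1*(-1) = B + 1 = 1 + B)
E(p) = 45/4 (E(p) = (3*(-¼*(-3)))*5 = (3*(¾))*5 = (9/4)*5 = 45/4)
o(C, c) = 8 - c
o(E(30), k(-29, 44))*A(5) = (8 - 1*(-22/3))*(1 + 5) = (8 + 22/3)*6 = (46/3)*6 = 92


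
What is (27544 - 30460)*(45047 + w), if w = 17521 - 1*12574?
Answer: -145782504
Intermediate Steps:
w = 4947 (w = 17521 - 12574 = 4947)
(27544 - 30460)*(45047 + w) = (27544 - 30460)*(45047 + 4947) = -2916*49994 = -145782504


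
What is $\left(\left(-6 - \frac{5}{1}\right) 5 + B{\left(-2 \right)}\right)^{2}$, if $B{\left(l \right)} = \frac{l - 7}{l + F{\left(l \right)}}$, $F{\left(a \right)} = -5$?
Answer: $\frac{141376}{49} \approx 2885.2$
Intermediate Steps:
$B{\left(l \right)} = \frac{-7 + l}{-5 + l}$ ($B{\left(l \right)} = \frac{l - 7}{l - 5} = \frac{-7 + l}{-5 + l}$)
$\left(\left(-6 - \frac{5}{1}\right) 5 + B{\left(-2 \right)}\right)^{2} = \left(\left(-6 - \frac{5}{1}\right) 5 + \frac{-7 - 2}{-5 - 2}\right)^{2} = \left(\left(-6 - 5\right) 5 + \frac{1}{-7} \left(-9\right)\right)^{2} = \left(\left(-6 - 5\right) 5 - - \frac{9}{7}\right)^{2} = \left(\left(-11\right) 5 + \frac{9}{7}\right)^{2} = \left(-55 + \frac{9}{7}\right)^{2} = \left(- \frac{376}{7}\right)^{2} = \frac{141376}{49}$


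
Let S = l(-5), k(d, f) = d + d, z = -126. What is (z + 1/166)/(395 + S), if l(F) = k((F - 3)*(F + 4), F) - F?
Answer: -20915/69056 ≈ -0.30287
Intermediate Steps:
k(d, f) = 2*d
l(F) = -F + 2*(-3 + F)*(4 + F) (l(F) = 2*((F - 3)*(F + 4)) - F = 2*((-3 + F)*(4 + F)) - F = 2*(-3 + F)*(4 + F) - F = -F + 2*(-3 + F)*(4 + F))
S = 21 (S = -24 - 5 + 2*(-5)² = -24 - 5 + 2*25 = -24 - 5 + 50 = 21)
(z + 1/166)/(395 + S) = (-126 + 1/166)/(395 + 21) = (-126 + 1/166)/416 = -20915/166*1/416 = -20915/69056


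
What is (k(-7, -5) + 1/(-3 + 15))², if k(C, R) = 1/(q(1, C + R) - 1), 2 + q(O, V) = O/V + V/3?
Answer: 3481/1040400 ≈ 0.0033458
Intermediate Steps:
q(O, V) = -2 + V/3 + O/V (q(O, V) = -2 + (O/V + V/3) = -2 + (V/3 + O/V) = -2 + V/3 + O/V)
k(C, R) = 1/(-3 + 1/(C + R) + C/3 + R/3) (k(C, R) = 1/((-2 + (C + R)/3 + 1/(C + R)) - 1) = 1/((-2 + (C/3 + R/3) + 1/(C + R)) - 1) = 1/((-2 + 1/(C + R) + C/3 + R/3) - 1) = 1/(-3 + 1/(C + R) + C/3 + R/3))
(k(-7, -5) + 1/(-3 + 15))² = (3*(-7 - 5)/(3 + (-7 - 5)*(-9 - 7 - 5)) + 1/(-3 + 15))² = (3*(-12)/(3 - 12*(-21)) + 1/12)² = (3*(-12)/(3 + 252) + 1/12)² = (3*(-12)/255 + 1/12)² = (3*(1/255)*(-12) + 1/12)² = (-12/85 + 1/12)² = (-59/1020)² = 3481/1040400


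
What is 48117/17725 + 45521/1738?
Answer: 890487071/30806050 ≈ 28.906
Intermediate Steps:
48117/17725 + 45521/1738 = 890487071/30806050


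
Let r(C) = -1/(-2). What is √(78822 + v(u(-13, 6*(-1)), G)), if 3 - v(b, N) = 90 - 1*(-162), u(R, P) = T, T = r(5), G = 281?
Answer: √78573 ≈ 280.31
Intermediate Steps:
r(C) = ½ (r(C) = -1*(-½) = ½)
T = ½ ≈ 0.50000
u(R, P) = ½
v(b, N) = -249 (v(b, N) = 3 - (90 - 1*(-162)) = 3 - (90 + 162) = 3 - 1*252 = 3 - 252 = -249)
√(78822 + v(u(-13, 6*(-1)), G)) = √(78822 - 249) = √78573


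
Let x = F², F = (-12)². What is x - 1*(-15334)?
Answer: 36070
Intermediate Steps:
F = 144
x = 20736 (x = 144² = 20736)
x - 1*(-15334) = 20736 - 1*(-15334) = 20736 + 15334 = 36070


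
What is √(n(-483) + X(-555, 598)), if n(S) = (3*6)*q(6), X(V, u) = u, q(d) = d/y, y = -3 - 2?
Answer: √14410/5 ≈ 24.008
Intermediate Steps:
y = -5
q(d) = -d/5 (q(d) = d/(-5) = d*(-⅕) = -d/5)
n(S) = -108/5 (n(S) = (3*6)*(-⅕*6) = 18*(-6/5) = -108/5)
√(n(-483) + X(-555, 598)) = √(-108/5 + 598) = √(2882/5) = √14410/5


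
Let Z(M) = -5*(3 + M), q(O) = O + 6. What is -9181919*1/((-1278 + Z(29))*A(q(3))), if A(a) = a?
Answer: 9181919/12942 ≈ 709.47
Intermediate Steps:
q(O) = 6 + O
Z(M) = -15 - 5*M
-9181919*1/((-1278 + Z(29))*A(q(3))) = -9181919*1/((-1278 + (-15 - 5*29))*(6 + 3)) = -9181919*1/(9*(-1278 + (-15 - 145))) = -9181919*1/(9*(-1278 - 160)) = -9181919/(9*(-1438)) = -9181919/(-12942) = -9181919*(-1/12942) = 9181919/12942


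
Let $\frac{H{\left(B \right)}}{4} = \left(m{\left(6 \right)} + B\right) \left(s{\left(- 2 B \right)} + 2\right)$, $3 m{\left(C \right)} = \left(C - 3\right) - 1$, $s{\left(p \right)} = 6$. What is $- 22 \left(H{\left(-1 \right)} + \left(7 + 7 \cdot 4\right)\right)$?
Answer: $- \frac{1606}{3} \approx -535.33$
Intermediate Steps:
$m{\left(C \right)} = - \frac{4}{3} + \frac{C}{3}$ ($m{\left(C \right)} = \frac{\left(C - 3\right) - 1}{3} = \frac{\left(-3 + C\right) - 1}{3} = \frac{-4 + C}{3} = - \frac{4}{3} + \frac{C}{3}$)
$H{\left(B \right)} = \frac{64}{3} + 32 B$ ($H{\left(B \right)} = 4 \left(\left(- \frac{4}{3} + \frac{1}{3} \cdot 6\right) + B\right) \left(6 + 2\right) = 4 \left(\left(- \frac{4}{3} + 2\right) + B\right) 8 = 4 \left(\frac{2}{3} + B\right) 8 = 4 \left(\frac{16}{3} + 8 B\right) = \frac{64}{3} + 32 B$)
$- 22 \left(H{\left(-1 \right)} + \left(7 + 7 \cdot 4\right)\right) = - 22 \left(\left(\frac{64}{3} + 32 \left(-1\right)\right) + \left(7 + 7 \cdot 4\right)\right) = - 22 \left(\left(\frac{64}{3} - 32\right) + \left(7 + 28\right)\right) = - 22 \left(- \frac{32}{3} + 35\right) = \left(-22\right) \frac{73}{3} = - \frac{1606}{3}$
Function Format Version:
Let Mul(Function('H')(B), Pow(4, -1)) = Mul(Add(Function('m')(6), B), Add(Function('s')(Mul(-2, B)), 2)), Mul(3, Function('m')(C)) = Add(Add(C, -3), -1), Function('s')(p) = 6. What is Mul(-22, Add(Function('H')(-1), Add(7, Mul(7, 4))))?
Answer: Rational(-1606, 3) ≈ -535.33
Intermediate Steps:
Function('m')(C) = Add(Rational(-4, 3), Mul(Rational(1, 3), C)) (Function('m')(C) = Mul(Rational(1, 3), Add(Add(C, -3), -1)) = Mul(Rational(1, 3), Add(Add(-3, C), -1)) = Mul(Rational(1, 3), Add(-4, C)) = Add(Rational(-4, 3), Mul(Rational(1, 3), C)))
Function('H')(B) = Add(Rational(64, 3), Mul(32, B)) (Function('H')(B) = Mul(4, Mul(Add(Add(Rational(-4, 3), Mul(Rational(1, 3), 6)), B), Add(6, 2))) = Mul(4, Mul(Add(Add(Rational(-4, 3), 2), B), 8)) = Mul(4, Mul(Add(Rational(2, 3), B), 8)) = Mul(4, Add(Rational(16, 3), Mul(8, B))) = Add(Rational(64, 3), Mul(32, B)))
Mul(-22, Add(Function('H')(-1), Add(7, Mul(7, 4)))) = Mul(-22, Add(Add(Rational(64, 3), Mul(32, -1)), Add(7, Mul(7, 4)))) = Mul(-22, Add(Add(Rational(64, 3), -32), Add(7, 28))) = Mul(-22, Add(Rational(-32, 3), 35)) = Mul(-22, Rational(73, 3)) = Rational(-1606, 3)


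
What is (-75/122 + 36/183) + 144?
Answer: 17517/122 ≈ 143.58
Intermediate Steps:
(-75/122 + 36/183) + 144 = (-75*1/122 + 36*(1/183)) + 144 = (-75/122 + 12/61) + 144 = -51/122 + 144 = 17517/122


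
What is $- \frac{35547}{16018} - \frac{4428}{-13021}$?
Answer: $- \frac{391929783}{208570378} \approx -1.8791$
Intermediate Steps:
$- \frac{35547}{16018} - \frac{4428}{-13021} = \left(-35547\right) \frac{1}{16018} - - \frac{4428}{13021} = - \frac{35547}{16018} + \frac{4428}{13021} = - \frac{391929783}{208570378}$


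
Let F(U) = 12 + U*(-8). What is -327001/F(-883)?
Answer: -327001/7076 ≈ -46.213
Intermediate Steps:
F(U) = 12 - 8*U
-327001/F(-883) = -327001/(12 - 8*(-883)) = -327001/(12 + 7064) = -327001/7076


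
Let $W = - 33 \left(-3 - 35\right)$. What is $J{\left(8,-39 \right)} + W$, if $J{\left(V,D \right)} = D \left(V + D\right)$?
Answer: $2463$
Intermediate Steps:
$J{\left(V,D \right)} = D \left(D + V\right)$
$W = 1254$ ($W = \left(-33\right) \left(-38\right) = 1254$)
$J{\left(8,-39 \right)} + W = - 39 \left(-39 + 8\right) + 1254 = \left(-39\right) \left(-31\right) + 1254 = 1209 + 1254 = 2463$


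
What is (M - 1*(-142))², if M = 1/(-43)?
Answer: 37271025/1849 ≈ 20157.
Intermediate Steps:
M = -1/43 ≈ -0.023256
(M - 1*(-142))² = (-1/43 - 1*(-142))² = (-1/43 + 142)² = (6105/43)² = 37271025/1849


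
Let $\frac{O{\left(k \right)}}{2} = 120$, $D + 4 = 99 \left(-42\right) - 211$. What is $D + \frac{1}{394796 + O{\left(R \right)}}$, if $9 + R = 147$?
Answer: $- \frac{1727492427}{395036} \approx -4373.0$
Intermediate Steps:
$R = 138$ ($R = -9 + 147 = 138$)
$D = -4373$ ($D = -4 + \left(99 \left(-42\right) - 211\right) = -4 - 4369 = -4373$)
$O{\left(k \right)} = 240$ ($O{\left(k \right)} = 2 \cdot 120 = 240$)
$D + \frac{1}{394796 + O{\left(R \right)}} = -4373 + \frac{1}{394796 + 240} = -4373 + \frac{1}{395036} = - \frac{1727492427}{395036}$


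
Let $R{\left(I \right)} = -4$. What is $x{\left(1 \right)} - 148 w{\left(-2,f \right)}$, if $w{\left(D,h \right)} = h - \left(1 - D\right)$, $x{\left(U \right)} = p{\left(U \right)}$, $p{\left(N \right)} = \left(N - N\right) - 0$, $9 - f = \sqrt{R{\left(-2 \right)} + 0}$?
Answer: $-888 + 296 i \approx -888.0 + 296.0 i$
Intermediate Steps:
$f = 9 - 2 i$ ($f = 9 - \sqrt{-4 + 0} = 9 - \sqrt{-4} = 9 - 2 i \approx 9.0 - 2.0 i$)
$p{\left(N \right)} = 0$ ($p{\left(N \right)} = 0 + 0 = 0$)
$x{\left(U \right)} = 0$
$w{\left(D,h \right)} = -1 + D + h$ ($w{\left(D,h \right)} = h + \left(-1 + D\right) = -1 + D + h$)
$x{\left(1 \right)} - 148 w{\left(-2,f \right)} = 0 - 148 \left(-1 - 2 + \left(9 - 2 i\right)\right) = 0 - 148 \left(6 - 2 i\right) = 0 - \left(888 - 296 i\right) = -888 + 296 i$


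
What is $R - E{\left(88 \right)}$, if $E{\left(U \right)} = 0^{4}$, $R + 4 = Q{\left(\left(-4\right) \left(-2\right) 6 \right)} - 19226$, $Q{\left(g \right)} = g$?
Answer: $-19182$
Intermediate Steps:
$R = -19182$ ($R = -4 - \left(19226 - \left(-4\right) \left(-2\right) 6\right) = -4 + \left(8 \cdot 6 - 19226\right) = -4 + \left(48 - 19226\right) = -4 - 19178 = -19182$)
$E{\left(U \right)} = 0$
$R - E{\left(88 \right)} = -19182 - 0 = -19182 + 0 = -19182$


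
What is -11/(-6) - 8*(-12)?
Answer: 587/6 ≈ 97.833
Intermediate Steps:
-11/(-6) - 8*(-12) = -11*(-1/6) + 96 = 11/6 + 96 = 587/6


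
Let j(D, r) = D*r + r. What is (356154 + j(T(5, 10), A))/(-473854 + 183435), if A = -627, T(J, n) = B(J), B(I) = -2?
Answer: -356781/290419 ≈ -1.2285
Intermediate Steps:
T(J, n) = -2
j(D, r) = r + D*r
(356154 + j(T(5, 10), A))/(-473854 + 183435) = (356154 - 627*(1 - 2))/(-473854 + 183435) = (356154 - 627*(-1))/(-290419) = (356154 + 627)*(-1/290419) = 356781*(-1/290419) = -356781/290419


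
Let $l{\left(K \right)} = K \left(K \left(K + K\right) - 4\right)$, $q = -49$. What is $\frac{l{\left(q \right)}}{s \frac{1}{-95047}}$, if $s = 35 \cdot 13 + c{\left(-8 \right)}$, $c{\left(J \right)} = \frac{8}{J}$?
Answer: $\frac{11172869897}{227} \approx 4.922 \cdot 10^{7}$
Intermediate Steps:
$l{\left(K \right)} = K \left(-4 + 2 K^{2}\right)$ ($l{\left(K \right)} = K \left(K 2 K - 4\right) = K \left(2 K^{2} - 4\right) = K \left(-4 + 2 K^{2}\right)$)
$s = 454$ ($s = 35 \cdot 13 + \frac{8}{-8} = 455 + 8 \left(- \frac{1}{8}\right) = 455 - 1 = 454$)
$\frac{l{\left(q \right)}}{s \frac{1}{-95047}} = \frac{2 \left(-49\right) \left(-2 + \left(-49\right)^{2}\right)}{454 \frac{1}{-95047}} = \frac{2 \left(-49\right) \left(-2 + 2401\right)}{454 \left(- \frac{1}{95047}\right)} = \frac{2 \left(-49\right) 2399}{- \frac{454}{95047}} = \left(-235102\right) \left(- \frac{95047}{454}\right) = \frac{11172869897}{227}$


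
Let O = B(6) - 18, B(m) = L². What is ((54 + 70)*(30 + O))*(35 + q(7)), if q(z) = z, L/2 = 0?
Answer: 62496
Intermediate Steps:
L = 0 (L = 2*0 = 0)
B(m) = 0 (B(m) = 0² = 0)
O = -18 (O = 0 - 18 = -18)
((54 + 70)*(30 + O))*(35 + q(7)) = ((54 + 70)*(30 - 18))*(35 + 7) = (124*12)*42 = 1488*42 = 62496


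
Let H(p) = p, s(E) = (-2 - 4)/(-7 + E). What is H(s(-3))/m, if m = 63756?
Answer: 1/106260 ≈ 9.4109e-6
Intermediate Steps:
s(E) = -6/(-7 + E)
H(s(-3))/m = -6/(-7 - 3)/63756 = -6/(-10)*(1/63756) = -6*(-⅒)*(1/63756) = (⅗)*(1/63756) = 1/106260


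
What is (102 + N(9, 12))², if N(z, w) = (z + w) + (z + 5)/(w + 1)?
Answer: 2601769/169 ≈ 15395.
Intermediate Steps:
N(z, w) = w + z + (5 + z)/(1 + w) (N(z, w) = (w + z) + (5 + z)/(1 + w) = w + z + (5 + z)/(1 + w))
(102 + N(9, 12))² = (102 + (5 + 12 + 12² + 2*9 + 12*9)/(1 + 12))² = (102 + (5 + 12 + 144 + 18 + 108)/13)² = (102 + (1/13)*287)² = (102 + 287/13)² = (1613/13)² = 2601769/169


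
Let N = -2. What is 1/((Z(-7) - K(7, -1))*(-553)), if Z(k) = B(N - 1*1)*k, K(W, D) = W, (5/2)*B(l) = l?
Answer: -5/3871 ≈ -0.0012917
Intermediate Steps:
B(l) = 2*l/5
Z(k) = -6*k/5 (Z(k) = (2*(-2 - 1*1)/5)*k = (2*(-2 - 1)/5)*k = ((2/5)*(-3))*k = -6*k/5)
1/((Z(-7) - K(7, -1))*(-553)) = 1/((-6/5*(-7) - 1*7)*(-553)) = 1/((42/5 - 7)*(-553)) = 1/((7/5)*(-553)) = 1/(-3871/5) = -5/3871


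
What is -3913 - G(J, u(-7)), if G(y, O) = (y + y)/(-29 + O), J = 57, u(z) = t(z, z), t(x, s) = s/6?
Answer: -707569/181 ≈ -3909.2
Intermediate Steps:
t(x, s) = s/6 (t(x, s) = s*(1/6) = s/6)
u(z) = z/6
G(y, O) = 2*y/(-29 + O) (G(y, O) = (2*y)/(-29 + O) = 2*y/(-29 + O))
-3913 - G(J, u(-7)) = -3913 - 2*57/(-29 + (1/6)*(-7)) = -3913 - 2*57/(-29 - 7/6) = -3913 - 2*57/(-181/6) = -3913 - 2*57*(-6)/181 = -3913 - 1*(-684/181) = -3913 + 684/181 = -707569/181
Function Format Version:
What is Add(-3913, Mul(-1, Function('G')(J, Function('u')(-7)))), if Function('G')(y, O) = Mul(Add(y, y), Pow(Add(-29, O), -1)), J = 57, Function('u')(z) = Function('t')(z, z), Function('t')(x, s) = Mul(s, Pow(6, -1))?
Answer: Rational(-707569, 181) ≈ -3909.2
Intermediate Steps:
Function('t')(x, s) = Mul(Rational(1, 6), s) (Function('t')(x, s) = Mul(s, Rational(1, 6)) = Mul(Rational(1, 6), s))
Function('u')(z) = Mul(Rational(1, 6), z)
Function('G')(y, O) = Mul(2, y, Pow(Add(-29, O), -1)) (Function('G')(y, O) = Mul(Mul(2, y), Pow(Add(-29, O), -1)) = Mul(2, y, Pow(Add(-29, O), -1)))
Add(-3913, Mul(-1, Function('G')(J, Function('u')(-7)))) = Add(-3913, Mul(-1, Mul(2, 57, Pow(Add(-29, Mul(Rational(1, 6), -7)), -1)))) = Add(-3913, Mul(-1, Mul(2, 57, Pow(Add(-29, Rational(-7, 6)), -1)))) = Add(-3913, Mul(-1, Mul(2, 57, Pow(Rational(-181, 6), -1)))) = Add(-3913, Mul(-1, Mul(2, 57, Rational(-6, 181)))) = Add(-3913, Mul(-1, Rational(-684, 181))) = Add(-3913, Rational(684, 181)) = Rational(-707569, 181)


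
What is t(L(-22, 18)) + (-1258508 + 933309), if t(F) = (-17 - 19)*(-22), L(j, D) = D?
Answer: -324407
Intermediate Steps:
t(F) = 792 (t(F) = -36*(-22) = 792)
t(L(-22, 18)) + (-1258508 + 933309) = 792 + (-1258508 + 933309) = 792 - 325199 = -324407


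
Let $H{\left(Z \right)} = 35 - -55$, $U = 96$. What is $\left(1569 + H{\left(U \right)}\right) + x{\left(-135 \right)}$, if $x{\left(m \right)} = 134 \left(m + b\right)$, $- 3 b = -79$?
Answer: $- \frac{38707}{3} \approx -12902.0$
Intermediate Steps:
$b = \frac{79}{3}$ ($b = \left(- \frac{1}{3}\right) \left(-79\right) = \frac{79}{3} \approx 26.333$)
$H{\left(Z \right)} = 90$ ($H{\left(Z \right)} = 35 + 55 = 90$)
$x{\left(m \right)} = \frac{10586}{3} + 134 m$ ($x{\left(m \right)} = 134 \left(m + \frac{79}{3}\right) = 134 \left(\frac{79}{3} + m\right) = \frac{10586}{3} + 134 m$)
$\left(1569 + H{\left(U \right)}\right) + x{\left(-135 \right)} = \left(1569 + 90\right) + \left(\frac{10586}{3} + 134 \left(-135\right)\right) = 1659 + \left(\frac{10586}{3} - 18090\right) = 1659 - \frac{43684}{3} = - \frac{38707}{3}$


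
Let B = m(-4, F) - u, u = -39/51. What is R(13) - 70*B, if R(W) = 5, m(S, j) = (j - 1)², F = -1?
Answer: -5585/17 ≈ -328.53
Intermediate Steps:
m(S, j) = (-1 + j)²
u = -13/17 (u = -39*1/51 = -13/17 ≈ -0.76471)
B = 81/17 (B = (-1 - 1)² - 1*(-13/17) = (-2)² + 13/17 = 4 + 13/17 = 81/17 ≈ 4.7647)
R(13) - 70*B = 5 - 70*81/17 = 5 - 5670/17 = -5585/17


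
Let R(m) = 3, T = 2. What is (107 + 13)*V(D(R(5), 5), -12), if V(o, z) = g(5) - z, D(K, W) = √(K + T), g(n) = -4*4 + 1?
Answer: -360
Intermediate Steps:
g(n) = -15 (g(n) = -16 + 1 = -15)
D(K, W) = √(2 + K) (D(K, W) = √(K + 2) = √(2 + K))
V(o, z) = -15 - z
(107 + 13)*V(D(R(5), 5), -12) = (107 + 13)*(-15 - 1*(-12)) = 120*(-15 + 12) = 120*(-3) = -360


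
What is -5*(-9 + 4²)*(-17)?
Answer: 595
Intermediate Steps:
-5*(-9 + 4²)*(-17) = -5*(-9 + 16)*(-17) = -5*7*(-17) = -35*(-17) = 595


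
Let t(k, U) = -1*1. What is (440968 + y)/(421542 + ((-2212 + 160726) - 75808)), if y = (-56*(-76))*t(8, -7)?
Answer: 54589/63031 ≈ 0.86607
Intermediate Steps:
t(k, U) = -1
y = -4256 (y = -56*(-76)*(-1) = 4256*(-1) = -4256)
(440968 + y)/(421542 + ((-2212 + 160726) - 75808)) = (440968 - 4256)/(421542 + ((-2212 + 160726) - 75808)) = 436712/(421542 + (158514 - 75808)) = 436712/(421542 + 82706) = 436712/504248 = 436712*(1/504248) = 54589/63031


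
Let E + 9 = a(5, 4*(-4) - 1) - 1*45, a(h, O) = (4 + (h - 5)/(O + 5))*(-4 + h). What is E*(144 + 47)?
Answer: -9550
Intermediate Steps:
a(h, O) = (-4 + h)*(4 + (-5 + h)/(5 + O)) (a(h, O) = (4 + (-5 + h)/(5 + O))*(-4 + h) = (-4 + h)*(4 + (-5 + h)/(5 + O)))
E = -50 (E = -9 + ((-60 + 5² - 16*(4*(-4) - 1) + 11*5 + 4*(4*(-4) - 1)*5)/(5 + (4*(-4) - 1)) - 1*45) = -9 + ((-60 + 25 - 16*(-16 - 1) + 55 + 4*(-16 - 1)*5)/(5 + (-16 - 1)) - 45) = -9 + ((-60 + 25 - 16*(-17) + 55 + 4*(-17)*5)/(5 - 17) - 45) = -9 + ((-60 + 25 + 272 + 55 - 340)/(-12) - 45) = -9 + (-1/12*(-48) - 45) = -9 + (4 - 45) = -9 - 41 = -50)
E*(144 + 47) = -50*(144 + 47) = -50*191 = -9550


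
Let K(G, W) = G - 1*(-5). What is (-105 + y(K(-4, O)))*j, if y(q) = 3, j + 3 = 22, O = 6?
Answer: -1938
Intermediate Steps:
K(G, W) = 5 + G (K(G, W) = G + 5 = 5 + G)
j = 19 (j = -3 + 22 = 19)
(-105 + y(K(-4, O)))*j = (-105 + 3)*19 = -102*19 = -1938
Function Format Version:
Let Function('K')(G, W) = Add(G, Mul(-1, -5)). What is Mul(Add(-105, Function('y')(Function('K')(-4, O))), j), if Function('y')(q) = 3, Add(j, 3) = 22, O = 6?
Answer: -1938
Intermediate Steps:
Function('K')(G, W) = Add(5, G) (Function('K')(G, W) = Add(G, 5) = Add(5, G))
j = 19 (j = Add(-3, 22) = 19)
Mul(Add(-105, Function('y')(Function('K')(-4, O))), j) = Mul(Add(-105, 3), 19) = Mul(-102, 19) = -1938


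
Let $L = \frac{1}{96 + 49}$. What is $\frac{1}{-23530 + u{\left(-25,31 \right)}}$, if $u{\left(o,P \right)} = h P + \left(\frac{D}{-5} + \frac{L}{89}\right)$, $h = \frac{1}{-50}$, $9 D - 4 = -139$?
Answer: $- \frac{129050}{3036239351} \approx -4.2503 \cdot 10^{-5}$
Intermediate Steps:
$D = -15$ ($D = \frac{4}{9} + \frac{1}{9} \left(-139\right) = \frac{4}{9} - \frac{139}{9} = -15$)
$L = \frac{1}{145} \approx 0.0068966$
$h = - \frac{1}{50} \approx -0.02$
$u{\left(o,P \right)} = \frac{38716}{12905} - \frac{P}{50}$ ($u{\left(o,P \right)} = - \frac{P}{50} + \left(- \frac{15}{-5} + \frac{1}{145 \cdot 89}\right) = - \frac{P}{50} + \left(\left(-15\right) \left(- \frac{1}{5}\right) + \frac{1}{145} \cdot \frac{1}{89}\right) = - \frac{P}{50} + \left(3 + \frac{1}{12905}\right) = - \frac{P}{50} + \frac{38716}{12905} = \frac{38716}{12905} - \frac{P}{50}$)
$\frac{1}{-23530 + u{\left(-25,31 \right)}} = \frac{1}{-23530 + \left(\frac{38716}{12905} - \frac{31}{50}\right)} = \frac{1}{-23530 + \frac{307149}{129050}} = \frac{1}{- \frac{3036239351}{129050}} = - \frac{129050}{3036239351}$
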